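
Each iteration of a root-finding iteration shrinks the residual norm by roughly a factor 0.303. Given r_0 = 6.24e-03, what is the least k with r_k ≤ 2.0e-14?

23

After k steps, r_k ≈ 6.24e-03·0.303^k.
Need 0.303^k ≤ 2.0e-14/6.24e-03 = 3.20513e-12.
k ≥ ln(3.20513e-12)/ln(0.303) = -26.4663/-1.19402 = 22.166.
Smallest integer k = 23.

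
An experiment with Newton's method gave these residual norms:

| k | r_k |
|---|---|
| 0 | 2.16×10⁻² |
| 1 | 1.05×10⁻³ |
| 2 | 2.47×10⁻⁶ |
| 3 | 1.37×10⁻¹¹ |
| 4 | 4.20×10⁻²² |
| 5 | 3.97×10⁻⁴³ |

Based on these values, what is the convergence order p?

2

Consecutive ratios: r_5/r_4 = 3.97×10⁻⁴³/4.20×10⁻²² = 9.45238e-22, r_4/r_3 = 4.20×10⁻²²/1.37×10⁻¹¹ = 3.06569e-11.
p ≈ ln(9.45238e-22)/ln(3.06569e-11) = -48.4106/-24.2082 ≈ 2.00.
So the convergence is quadratic (order 2).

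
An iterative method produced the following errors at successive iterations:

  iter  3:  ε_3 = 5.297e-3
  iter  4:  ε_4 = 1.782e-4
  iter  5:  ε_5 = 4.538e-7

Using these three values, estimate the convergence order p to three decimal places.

1.761

p ≈ ln(ε_5/ε_4) / ln(ε_4/ε_3)
  = ln(4.538e-7/1.782e-4) / ln(1.782e-4/5.297e-3)
  = ln(0.00254658) / ln(0.0336417)
  = -5.973004 / -3.391989 ≈ 1.760915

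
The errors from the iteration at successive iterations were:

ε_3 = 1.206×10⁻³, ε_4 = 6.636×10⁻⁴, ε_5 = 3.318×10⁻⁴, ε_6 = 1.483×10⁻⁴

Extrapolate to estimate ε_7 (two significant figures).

First estimate the order: p ≈ ln(ε_6/ε_5) / ln(ε_5/ε_4) = ln(1.483×10⁻⁴/3.318×10⁻⁴)/ln(3.318×10⁻⁴/6.636×10⁻⁴) = ln(0.446956)/ln(0.5) ≈ 1.1618.
Then ε_7 ≈ ε_6·(ε_6/ε_5)^p = 1.483×10⁻⁴·(0.446956)^1.1618 = 1.483×10⁻⁴·0.392354 ≈ 5.819e-05.

5.8e-5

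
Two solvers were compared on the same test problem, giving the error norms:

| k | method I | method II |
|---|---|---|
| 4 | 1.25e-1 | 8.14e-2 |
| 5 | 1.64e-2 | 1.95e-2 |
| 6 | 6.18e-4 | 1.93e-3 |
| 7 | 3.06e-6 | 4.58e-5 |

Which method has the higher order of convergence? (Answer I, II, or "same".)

same

Method I: p ≈ ln(3.06e-6/6.18e-4)/ln(6.18e-4/1.64e-2) ≈ 1.62.
Method II: p ≈ ln(4.58e-5/1.93e-3)/ln(1.93e-3/1.95e-2) ≈ 1.62.
Both orders ≈ 1.6 — effectively the same.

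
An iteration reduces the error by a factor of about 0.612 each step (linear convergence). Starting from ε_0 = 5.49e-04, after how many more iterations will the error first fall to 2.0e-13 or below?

After k steps, ε_k ≈ 5.49e-04·0.612^k.
Need 0.612^k ≤ 2.0e-13/5.49e-04 = 3.64299e-10.
k ≥ ln(3.64299e-10)/ln(0.612) = -21.7330/-0.49102 = 44.261.
Smallest integer k = 45.

45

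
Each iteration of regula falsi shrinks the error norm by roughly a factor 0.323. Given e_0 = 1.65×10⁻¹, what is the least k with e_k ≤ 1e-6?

After k steps, e_k ≈ 1.65×10⁻¹·0.323^k.
Need 0.323^k ≤ 1e-6/1.65×10⁻¹ = 6.06061e-06.
k ≥ ln(6.06061e-06)/ln(0.323) = -12.0137/-1.13010 = 10.631.
Smallest integer k = 11.

11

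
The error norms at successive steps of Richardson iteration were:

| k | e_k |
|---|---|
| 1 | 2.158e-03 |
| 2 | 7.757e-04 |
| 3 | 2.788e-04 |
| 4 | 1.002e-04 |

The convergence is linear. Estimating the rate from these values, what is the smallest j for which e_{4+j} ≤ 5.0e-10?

12

Rate ρ ≈ e_4/e_3 = 1.002e-04/2.788e-04 = 0.3594.
After j more steps, e_{4+j} ≈ 1.002e-04·ρ^j; need ρ^j ≤ 5.0e-10/1.002e-04 = 4.99002e-06.
j ≥ ln(4.99002e-06)/ln(0.3594) = -12.2081/-1.02332 = 11.930.
So 12 more iterations are needed.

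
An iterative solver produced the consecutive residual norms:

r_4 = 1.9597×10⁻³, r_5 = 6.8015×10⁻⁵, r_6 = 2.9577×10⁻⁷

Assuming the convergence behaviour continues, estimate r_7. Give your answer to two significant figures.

4.5e-11

First estimate the order: p ≈ ln(r_6/r_5) / ln(r_5/r_4) = ln(2.9577×10⁻⁷/6.8015×10⁻⁵)/ln(6.8015×10⁻⁵/1.9597×10⁻³) = ln(0.0043486)/ln(0.0347068) ≈ 1.6180.
Then r_7 ≈ r_6·(r_6/r_5)^p = 2.9577×10⁻⁷·(0.0043486)^1.6180 = 2.9577×10⁻⁷·0.000150956 ≈ 4.465e-11.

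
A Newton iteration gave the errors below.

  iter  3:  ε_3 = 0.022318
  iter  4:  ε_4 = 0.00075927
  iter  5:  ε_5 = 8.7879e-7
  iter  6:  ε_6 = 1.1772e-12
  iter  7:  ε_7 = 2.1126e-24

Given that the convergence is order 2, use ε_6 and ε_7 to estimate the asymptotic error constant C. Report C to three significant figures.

C ≈ ε_7 / ε_6^2
  = 2.1126e-24 / (1.1772e-12)^2
  = 2.1126e-24 / 1.3858e-24 ≈ 1.5245

1.52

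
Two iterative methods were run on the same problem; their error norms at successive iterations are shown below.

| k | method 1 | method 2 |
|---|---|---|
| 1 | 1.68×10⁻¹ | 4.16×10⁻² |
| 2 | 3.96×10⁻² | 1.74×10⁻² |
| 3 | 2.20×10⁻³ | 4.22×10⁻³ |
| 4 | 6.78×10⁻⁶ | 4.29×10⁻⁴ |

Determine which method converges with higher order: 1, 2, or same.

1

Method 1: p ≈ ln(6.78×10⁻⁶/2.20×10⁻³)/ln(2.20×10⁻³/3.96×10⁻²) ≈ 2.00.
Method 2: p ≈ ln(4.29×10⁻⁴/4.22×10⁻³)/ln(4.22×10⁻³/1.74×10⁻²) ≈ 1.61.
Method 1 has the higher order (≈2.0 vs ≈1.6).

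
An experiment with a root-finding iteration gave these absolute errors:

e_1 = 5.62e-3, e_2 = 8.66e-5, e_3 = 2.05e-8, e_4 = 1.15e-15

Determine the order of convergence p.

2

Consecutive ratios: e_4/e_3 = 1.15e-15/2.05e-8 = 5.60976e-08, e_3/e_2 = 2.05e-8/8.66e-5 = 0.000236721.
p ≈ ln(5.60976e-08)/ln(0.000236721) = -16.6962/-8.3486 ≈ 2.00.
So the convergence is quadratic (order 2).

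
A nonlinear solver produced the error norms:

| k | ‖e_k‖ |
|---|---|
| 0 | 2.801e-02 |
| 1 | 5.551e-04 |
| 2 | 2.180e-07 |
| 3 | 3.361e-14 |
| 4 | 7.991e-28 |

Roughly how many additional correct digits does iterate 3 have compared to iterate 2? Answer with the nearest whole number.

7

Digits gained ≈ log₁₀(‖e_2‖/‖e_3‖) = log₁₀(2.180e-07/3.361e-14) = log₁₀(6.48616e+06) ≈ 6.812.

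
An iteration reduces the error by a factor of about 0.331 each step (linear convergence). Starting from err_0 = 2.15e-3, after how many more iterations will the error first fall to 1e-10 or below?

16

After k steps, err_k ≈ 2.15e-3·0.331^k.
Need 0.331^k ≤ 1e-10/2.15e-3 = 4.65116e-08.
k ≥ ln(4.65116e-08)/ln(0.331) = -16.8836/-1.10564 = 15.270.
Smallest integer k = 16.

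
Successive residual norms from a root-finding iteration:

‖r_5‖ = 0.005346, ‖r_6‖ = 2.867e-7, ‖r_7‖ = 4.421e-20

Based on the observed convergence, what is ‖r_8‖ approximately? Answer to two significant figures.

1.6e-58

First estimate the order: p ≈ ln(‖r_7‖/‖r_6‖) / ln(‖r_6‖/‖r_5‖) = ln(4.421e-20/2.867e-7)/ln(2.867e-7/0.005346) = ln(1.54203e-13)/ln(5.36289e-05) ≈ 3.0000.
Then ‖r_8‖ ≈ ‖r_7‖·(‖r_7‖/‖r_6‖)^p = 4.421e-20·(1.54203e-13)^3.0000 = 4.421e-20·3.66673e-39 ≈ 1.621e-58.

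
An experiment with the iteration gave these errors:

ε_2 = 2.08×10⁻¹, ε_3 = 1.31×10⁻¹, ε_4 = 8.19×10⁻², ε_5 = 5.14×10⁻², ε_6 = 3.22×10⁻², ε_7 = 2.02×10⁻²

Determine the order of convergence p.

1

Consecutive ratios: ε_7/ε_6 = 2.02×10⁻²/3.22×10⁻² = 0.627329, ε_6/ε_5 = 3.22×10⁻²/5.14×10⁻² = 0.626459.
p ≈ ln(0.627329)/ln(0.626459) = -0.4663/-0.4677 ≈ 1.00.
So the convergence is linear (order 1).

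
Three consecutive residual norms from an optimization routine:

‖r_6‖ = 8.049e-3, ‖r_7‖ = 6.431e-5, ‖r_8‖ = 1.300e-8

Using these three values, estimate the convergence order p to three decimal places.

1.761

p ≈ ln(‖r_8‖/‖r_7‖) / ln(‖r_7‖/‖r_6‖)
  = ln(1.300e-8/6.431e-5) / ln(6.431e-5/8.049e-3)
  = ln(0.000202146) / ln(0.00798981)
  = -8.506520 / -4.829588 ≈ 1.761335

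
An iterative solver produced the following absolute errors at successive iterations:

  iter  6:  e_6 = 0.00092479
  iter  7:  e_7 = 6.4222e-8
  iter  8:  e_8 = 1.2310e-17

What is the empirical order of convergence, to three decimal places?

p ≈ ln(e_8/e_7) / ln(e_7/e_6)
  = ln(1.2310e-17/6.4222e-8) / ln(6.4222e-8/0.00092479)
  = ln(1.91679e-10) / ln(6.9445e-05)
  = -22.375199 / -9.574975 ≈ 2.336842

2.337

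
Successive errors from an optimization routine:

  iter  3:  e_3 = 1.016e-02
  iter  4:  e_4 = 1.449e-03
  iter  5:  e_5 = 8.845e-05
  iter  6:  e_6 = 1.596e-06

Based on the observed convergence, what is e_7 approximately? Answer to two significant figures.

5.0e-9

First estimate the order: p ≈ ln(e_6/e_5) / ln(e_5/e_4) = ln(1.596e-06/8.845e-05)/ln(8.845e-05/1.449e-03) = ln(0.0180441)/ln(0.0610421) ≈ 1.4359.
Then e_7 ≈ e_6·(e_6/e_5)^p = 1.596e-06·(0.0180441)^1.4359 = 1.596e-06·0.00313525 ≈ 5.004e-09.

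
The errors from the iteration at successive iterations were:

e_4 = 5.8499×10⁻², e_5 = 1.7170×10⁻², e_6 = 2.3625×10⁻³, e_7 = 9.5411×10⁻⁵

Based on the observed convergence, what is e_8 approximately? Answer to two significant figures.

5.3e-7

First estimate the order: p ≈ ln(e_7/e_6) / ln(e_6/e_5) = ln(9.5411×10⁻⁵/2.3625×10⁻³)/ln(2.3625×10⁻³/1.7170×10⁻²) = ln(0.0403856)/ln(0.137595) ≈ 1.6180.
Then e_8 ≈ e_7·(e_7/e_6)^p = 9.5411×10⁻⁵·(0.0403856)^1.6180 = 9.5411×10⁻⁵·0.00555744 ≈ 5.302e-07.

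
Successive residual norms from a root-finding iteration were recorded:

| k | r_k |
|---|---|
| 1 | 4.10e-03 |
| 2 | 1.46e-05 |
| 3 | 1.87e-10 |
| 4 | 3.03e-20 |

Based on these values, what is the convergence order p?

Consecutive ratios: r_4/r_3 = 3.03e-20/1.87e-10 = 1.62032e-10, r_3/r_2 = 1.87e-10/1.46e-05 = 1.28082e-05.
p ≈ ln(1.62032e-10)/ln(1.28082e-05) = -22.5432/-11.2654 ≈ 2.00.
So the convergence is quadratic (order 2).

2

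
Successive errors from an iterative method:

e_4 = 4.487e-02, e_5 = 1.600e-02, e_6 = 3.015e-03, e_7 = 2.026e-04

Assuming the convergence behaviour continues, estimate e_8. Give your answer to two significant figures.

First estimate the order: p ≈ ln(e_7/e_6) / ln(e_6/e_5) = ln(2.026e-04/3.015e-03)/ln(3.015e-03/1.600e-02) = ln(0.0671973)/ln(0.188437) ≈ 1.6178.
Then e_8 ≈ e_7·(e_7/e_6)^p = 2.026e-04·(0.0671973)^1.6178 = 2.026e-04·0.0126733 ≈ 2.568e-06.

2.6e-6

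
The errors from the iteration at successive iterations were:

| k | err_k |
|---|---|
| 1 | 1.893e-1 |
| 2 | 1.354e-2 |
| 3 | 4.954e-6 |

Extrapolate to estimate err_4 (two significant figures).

2.4e-16

First estimate the order: p ≈ ln(err_3/err_2) / ln(err_2/err_1) = ln(4.954e-6/1.354e-2)/ln(1.354e-2/1.893e-1) = ln(0.000365879)/ln(0.0715267) ≈ 3.0001.
Then err_4 ≈ err_3·(err_3/err_2)^p = 4.954e-6·(0.000365879)^3.0001 = 4.954e-6·4.89405e-11 ≈ 2.425e-16.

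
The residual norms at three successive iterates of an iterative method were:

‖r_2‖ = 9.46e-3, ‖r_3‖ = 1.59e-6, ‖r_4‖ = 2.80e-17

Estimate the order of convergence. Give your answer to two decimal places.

p ≈ ln(‖r_4‖/‖r_3‖) / ln(‖r_3‖/‖r_2‖)
  = ln(2.80e-17/1.59e-6) / ln(1.59e-6/9.46e-3)
  = ln(1.76101e-11) / ln(0.000168076)
  = -24.76255 / -8.69109 ≈ 2.84919

2.85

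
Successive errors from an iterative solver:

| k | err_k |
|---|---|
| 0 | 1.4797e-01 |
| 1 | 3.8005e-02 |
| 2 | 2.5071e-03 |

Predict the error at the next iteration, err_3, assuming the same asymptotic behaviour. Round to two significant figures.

First estimate the order: p ≈ ln(err_2/err_1) / ln(err_1/err_0) = ln(2.5071e-03/3.8005e-02)/ln(3.8005e-02/1.4797e-01) = ln(0.0659676)/ln(0.256843) ≈ 2.0000.
Then err_3 ≈ err_2·(err_2/err_1)^p = 2.5071e-03·(0.0659676)^2.0000 = 2.5071e-03·0.00435172 ≈ 1.091e-05.

1.1e-5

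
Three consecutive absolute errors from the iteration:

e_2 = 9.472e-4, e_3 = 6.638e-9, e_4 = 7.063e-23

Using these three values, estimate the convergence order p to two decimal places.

2.71

p ≈ ln(e_4/e_3) / ln(e_3/e_2)
  = ln(7.063e-23/6.638e-9) / ln(6.638e-9/9.472e-4)
  = ln(1.06403e-14) / ln(7.00802e-06)
  = -32.17413 / -11.86846 ≈ 2.71089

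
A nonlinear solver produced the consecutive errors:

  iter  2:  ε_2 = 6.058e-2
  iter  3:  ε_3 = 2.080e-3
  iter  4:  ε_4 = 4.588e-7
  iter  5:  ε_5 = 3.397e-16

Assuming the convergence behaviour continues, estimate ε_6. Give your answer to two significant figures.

First estimate the order: p ≈ ln(ε_5/ε_4) / ln(ε_4/ε_3) = ln(3.397e-16/4.588e-7)/ln(4.588e-7/2.080e-3) = ln(7.4041e-10)/ln(0.000220577) ≈ 2.4971.
Then ε_6 ≈ ε_5·(ε_5/ε_4)^p = 3.397e-16·(7.4041e-10)^2.4971 = 3.397e-16·1.58547e-23 ≈ 5.386e-39.

5.4e-39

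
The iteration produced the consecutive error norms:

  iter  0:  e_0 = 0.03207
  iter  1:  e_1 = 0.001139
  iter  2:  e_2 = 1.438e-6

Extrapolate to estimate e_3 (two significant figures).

2.3e-12

First estimate the order: p ≈ ln(e_2/e_1) / ln(e_1/e_0) = ln(1.438e-6/0.001139)/ln(0.001139/0.03207) = ln(0.00126251)/ln(0.0355161) ≈ 1.9997.
Then e_3 ≈ e_2·(e_2/e_1)^p = 1.438e-6·(0.00126251)^1.9997 = 1.438e-6·1.59713e-06 ≈ 2.297e-12.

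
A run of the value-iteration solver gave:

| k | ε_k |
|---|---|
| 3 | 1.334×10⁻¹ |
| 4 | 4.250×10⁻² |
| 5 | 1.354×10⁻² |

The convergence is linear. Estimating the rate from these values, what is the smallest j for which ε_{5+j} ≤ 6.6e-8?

Rate ρ ≈ ε_5/ε_4 = 1.354×10⁻²/4.250×10⁻² = 0.3186.
After j more steps, ε_{5+j} ≈ 1.354×10⁻²·ρ^j; need ρ^j ≤ 6.6e-8/1.354×10⁻² = 4.87445e-06.
j ≥ ln(4.87445e-06)/ln(0.3186) = -12.2315/-1.14382 = 10.694.
So 11 more iterations are needed.

11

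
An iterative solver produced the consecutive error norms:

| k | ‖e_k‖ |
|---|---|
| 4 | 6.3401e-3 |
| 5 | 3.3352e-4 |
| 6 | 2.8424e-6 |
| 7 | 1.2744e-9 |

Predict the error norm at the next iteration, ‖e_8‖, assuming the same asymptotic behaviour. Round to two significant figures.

4.9e-15

First estimate the order: p ≈ ln(‖e_7‖/‖e_6‖) / ln(‖e_6‖/‖e_5‖) = ln(1.2744e-9/2.8424e-6)/ln(2.8424e-6/3.3352e-4) = ln(0.000448354)/ln(0.00852243) ≈ 1.6180.
Then ‖e_8‖ ≈ ‖e_7‖·(‖e_7‖/‖e_6‖)^p = 1.2744e-9·(0.000448354)^1.6180 = 1.2744e-9·3.82228e-06 ≈ 4.871e-15.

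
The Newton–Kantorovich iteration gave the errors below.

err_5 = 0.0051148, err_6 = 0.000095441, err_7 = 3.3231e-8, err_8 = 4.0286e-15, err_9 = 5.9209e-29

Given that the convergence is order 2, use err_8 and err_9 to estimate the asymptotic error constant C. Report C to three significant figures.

C ≈ err_9 / err_8^2
  = 5.9209e-29 / (4.0286e-15)^2
  = 5.9209e-29 / 1.62296e-29 ≈ 3.6482

3.65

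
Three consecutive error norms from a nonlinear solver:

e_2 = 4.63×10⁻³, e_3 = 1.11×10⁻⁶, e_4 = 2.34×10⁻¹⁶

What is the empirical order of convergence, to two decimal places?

2.67

p ≈ ln(e_4/e_3) / ln(e_3/e_2)
  = ln(2.34×10⁻¹⁶/1.11×10⁻⁶) / ln(1.11×10⁻⁶/4.63×10⁻³)
  = ln(2.10811e-10) / ln(0.000239741)
  = -22.28006 / -8.33595 ≈ 2.67277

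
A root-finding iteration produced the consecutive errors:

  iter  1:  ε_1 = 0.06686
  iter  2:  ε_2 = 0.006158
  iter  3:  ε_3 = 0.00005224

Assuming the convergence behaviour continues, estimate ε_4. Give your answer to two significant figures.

3.8e-9

First estimate the order: p ≈ ln(ε_3/ε_2) / ln(ε_2/ε_1) = ln(0.00005224/0.006158)/ln(0.006158/0.06686) = ln(0.00848327)/ln(0.0921029) ≈ 2.0000.
Then ε_4 ≈ ε_3·(ε_3/ε_2)^p = 0.00005224·(0.00848327)^2.0000 = 0.00005224·7.19659e-05 ≈ 3.759e-09.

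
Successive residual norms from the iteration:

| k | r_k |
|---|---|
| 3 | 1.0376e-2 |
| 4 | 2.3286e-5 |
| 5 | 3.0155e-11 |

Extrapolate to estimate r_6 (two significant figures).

First estimate the order: p ≈ ln(r_5/r_4) / ln(r_4/r_3) = ln(3.0155e-11/2.3286e-5)/ln(2.3286e-5/1.0376e-2) = ln(1.29498e-06)/ln(0.00224422) ≈ 2.2227.
Then r_6 ≈ r_5·(r_5/r_4)^p = 3.0155e-11·(1.29498e-06)^2.2227 = 3.0155e-11·8.19081e-14 ≈ 2.47e-24.

2.5e-24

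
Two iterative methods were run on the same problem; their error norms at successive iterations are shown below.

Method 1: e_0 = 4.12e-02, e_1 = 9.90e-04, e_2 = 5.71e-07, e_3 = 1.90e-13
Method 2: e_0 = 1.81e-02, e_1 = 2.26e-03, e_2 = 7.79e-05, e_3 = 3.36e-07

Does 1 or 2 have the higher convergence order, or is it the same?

1

Method 1: p ≈ ln(1.90e-13/5.71e-07)/ln(5.71e-07/9.90e-04) ≈ 2.00.
Method 2: p ≈ ln(3.36e-07/7.79e-05)/ln(7.79e-05/2.26e-03) ≈ 1.62.
Method 1 has the higher order (≈2.0 vs ≈1.6).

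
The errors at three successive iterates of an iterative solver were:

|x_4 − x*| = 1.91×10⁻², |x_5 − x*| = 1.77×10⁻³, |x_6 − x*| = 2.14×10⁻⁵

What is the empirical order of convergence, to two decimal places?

p ≈ ln(|x_6 − x*|/|x_5 − x*|) / ln(|x_5 − x*|/|x_4 − x*|)
  = ln(2.14×10⁻⁵/1.77×10⁻³) / ln(1.77×10⁻³/1.91×10⁻²)
  = ln(0.0120904) / ln(0.0926702)
  = -4.41534 / -2.37871 ≈ 1.85619

1.86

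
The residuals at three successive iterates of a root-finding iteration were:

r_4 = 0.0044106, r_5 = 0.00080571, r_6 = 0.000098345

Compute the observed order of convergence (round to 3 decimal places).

1.237

p ≈ ln(r_6/r_5) / ln(r_5/r_4)
  = ln(0.000098345/0.00080571) / ln(0.00080571/0.0044106)
  = ln(0.12206) / ln(0.182676)
  = -2.103243 / -1.700041 ≈ 1.237172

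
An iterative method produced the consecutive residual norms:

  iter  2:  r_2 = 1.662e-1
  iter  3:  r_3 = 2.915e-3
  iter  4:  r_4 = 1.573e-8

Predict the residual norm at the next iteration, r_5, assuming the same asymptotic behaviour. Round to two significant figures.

2.5e-24

First estimate the order: p ≈ ln(r_4/r_3) / ln(r_3/r_2) = ln(1.573e-8/2.915e-3)/ln(2.915e-3/1.662e-1) = ln(5.39623e-06)/ln(0.0175391) ≈ 3.0000.
Then r_5 ≈ r_4·(r_4/r_3)^p = 1.573e-8·(5.39623e-06)^3.0000 = 1.573e-8·1.57134e-16 ≈ 2.472e-24.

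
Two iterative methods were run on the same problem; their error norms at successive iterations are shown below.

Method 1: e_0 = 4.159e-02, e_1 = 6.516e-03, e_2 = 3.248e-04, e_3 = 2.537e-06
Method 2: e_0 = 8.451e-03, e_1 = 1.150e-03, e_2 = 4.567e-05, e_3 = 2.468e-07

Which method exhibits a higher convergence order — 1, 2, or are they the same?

Method 1: p ≈ ln(2.537e-06/3.248e-04)/ln(3.248e-04/6.516e-03) ≈ 1.62.
Method 2: p ≈ ln(2.468e-07/4.567e-05)/ln(4.567e-05/1.150e-03) ≈ 1.62.
Both orders ≈ 1.6 — effectively the same.

same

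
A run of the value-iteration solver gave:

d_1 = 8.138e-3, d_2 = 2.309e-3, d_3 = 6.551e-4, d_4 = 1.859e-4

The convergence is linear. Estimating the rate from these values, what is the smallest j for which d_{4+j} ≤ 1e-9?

10

Rate ρ ≈ d_4/d_3 = 1.859e-4/6.551e-4 = 0.2838.
After j more steps, d_{4+j} ≈ 1.859e-4·ρ^j; need ρ^j ≤ 1e-9/1.859e-4 = 5.37924e-06.
j ≥ ln(5.37924e-06)/ln(0.2838) = -12.1330/-1.25949 = 9.633.
So 10 more iterations are needed.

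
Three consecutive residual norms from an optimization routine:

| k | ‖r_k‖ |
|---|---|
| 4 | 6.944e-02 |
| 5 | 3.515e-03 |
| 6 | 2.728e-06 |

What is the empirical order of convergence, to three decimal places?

2.400

p ≈ ln(‖r_6‖/‖r_5‖) / ln(‖r_5‖/‖r_4‖)
  = ln(2.728e-06/3.515e-03) / ln(3.515e-03/6.944e-02)
  = ln(0.000776102) / ln(0.0506192)
  = -7.161227 / -2.983424 ≈ 2.400338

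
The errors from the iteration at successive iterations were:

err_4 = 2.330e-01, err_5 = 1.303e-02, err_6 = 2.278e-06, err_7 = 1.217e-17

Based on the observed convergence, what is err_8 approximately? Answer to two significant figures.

First estimate the order: p ≈ ln(err_7/err_6) / ln(err_6/err_5) = ln(1.217e-17/2.278e-06)/ln(2.278e-06/1.303e-02) = ln(5.34241e-12)/ln(0.000174827) ≈ 3.0000.
Then err_8 ≈ err_7·(err_7/err_6)^p = 1.217e-17·(5.34241e-12)^3.0000 = 1.217e-17·1.5248e-34 ≈ 1.856e-51.

1.9e-51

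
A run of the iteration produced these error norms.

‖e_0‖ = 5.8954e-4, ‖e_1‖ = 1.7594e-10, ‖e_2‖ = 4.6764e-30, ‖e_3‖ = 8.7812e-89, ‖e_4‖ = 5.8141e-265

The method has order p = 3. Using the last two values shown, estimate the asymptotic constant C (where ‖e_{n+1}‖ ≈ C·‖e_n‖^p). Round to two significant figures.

0.86

C ≈ ‖e_4‖ / ‖e_3‖^3
  = 5.8141e-265 / (8.7812e-89)^3
  = 5.8141e-265 / 6.77114e-265 ≈ 0.85866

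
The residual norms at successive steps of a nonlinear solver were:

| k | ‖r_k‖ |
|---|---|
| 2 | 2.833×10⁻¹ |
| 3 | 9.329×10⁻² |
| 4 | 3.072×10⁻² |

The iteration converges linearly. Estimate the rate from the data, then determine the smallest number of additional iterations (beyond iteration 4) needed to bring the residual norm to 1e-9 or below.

Rate ρ ≈ ‖r_4‖/‖r_3‖ = 3.072×10⁻²/9.329×10⁻² = 0.3293.
After j more steps, ‖r_{4+j}‖ ≈ 3.072×10⁻²·ρ^j; need ρ^j ≤ 1e-9/3.072×10⁻² = 3.25521e-08.
j ≥ ln(3.25521e-08)/ln(0.3293) = -17.2404/-1.11079 = 15.521.
So 16 more iterations are needed.

16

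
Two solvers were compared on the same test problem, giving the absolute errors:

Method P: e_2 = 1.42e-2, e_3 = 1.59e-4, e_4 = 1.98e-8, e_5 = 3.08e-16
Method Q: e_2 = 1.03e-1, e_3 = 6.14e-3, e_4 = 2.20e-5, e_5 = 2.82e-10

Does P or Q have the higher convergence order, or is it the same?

same

Method P: p ≈ ln(3.08e-16/1.98e-8)/ln(1.98e-8/1.59e-4) ≈ 2.00.
Method Q: p ≈ ln(2.82e-10/2.20e-5)/ln(2.20e-5/6.14e-3) ≈ 2.00.
Both orders ≈ 2.0 — effectively the same.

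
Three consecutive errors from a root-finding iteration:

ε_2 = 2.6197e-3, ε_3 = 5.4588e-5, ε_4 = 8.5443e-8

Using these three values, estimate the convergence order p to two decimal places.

1.67

p ≈ ln(ε_4/ε_3) / ln(ε_3/ε_2)
  = ln(8.5443e-8/5.4588e-5) / ln(5.4588e-5/2.6197e-3)
  = ln(0.00156523) / ln(0.0208375)
  = -6.45972 / -3.87100 ≈ 1.66875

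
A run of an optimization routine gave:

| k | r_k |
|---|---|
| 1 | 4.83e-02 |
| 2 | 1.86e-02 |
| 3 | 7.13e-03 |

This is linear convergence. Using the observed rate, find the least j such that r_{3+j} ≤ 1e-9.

17

Rate ρ ≈ r_3/r_2 = 7.13e-03/1.86e-02 = 0.3833.
After j more steps, r_{3+j} ≈ 7.13e-03·ρ^j; need ρ^j ≤ 1e-9/7.13e-03 = 1.40252e-07.
j ≥ ln(1.40252e-07)/ln(0.3833) = -15.7798/-0.95894 = 16.455.
So 17 more iterations are needed.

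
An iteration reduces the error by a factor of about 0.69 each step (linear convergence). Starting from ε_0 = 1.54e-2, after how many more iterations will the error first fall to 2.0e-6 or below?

After k steps, ε_k ≈ 1.54e-2·0.69^k.
Need 0.69^k ≤ 2.0e-6/1.54e-2 = 0.00012987.
k ≥ ln(0.00012987)/ln(0.69) = -8.9490/-0.37106 = 24.117.
Smallest integer k = 25.

25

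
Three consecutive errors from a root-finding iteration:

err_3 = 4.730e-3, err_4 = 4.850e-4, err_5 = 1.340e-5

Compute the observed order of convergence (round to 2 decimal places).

p ≈ ln(err_5/err_4) / ln(err_4/err_3)
  = ln(1.340e-5/4.850e-4) / ln(4.850e-4/4.730e-3)
  = ln(0.0276289) / ln(0.102537)
  = -3.58889 / -2.27753 ≈ 1.57578

1.58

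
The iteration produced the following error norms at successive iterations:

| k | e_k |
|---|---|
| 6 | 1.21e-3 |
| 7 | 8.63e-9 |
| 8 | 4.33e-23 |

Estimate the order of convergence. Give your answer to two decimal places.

p ≈ ln(e_8/e_7) / ln(e_7/e_6)
  = ln(4.33e-23/8.63e-9) / ln(8.63e-9/1.21e-3)
  = ln(5.01738e-15) / ln(7.13223e-06)
  = -32.92587 / -11.85089 ≈ 2.77835

2.78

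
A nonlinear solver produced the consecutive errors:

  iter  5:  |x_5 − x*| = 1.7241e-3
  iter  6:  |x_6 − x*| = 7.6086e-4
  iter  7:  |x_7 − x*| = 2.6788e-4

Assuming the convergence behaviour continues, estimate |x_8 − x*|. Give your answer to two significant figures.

7.1e-5

First estimate the order: p ≈ ln(|x_7 − x*|/|x_6 − x*|) / ln(|x_6 − x*|/|x_5 − x*|) = ln(2.6788e-4/7.6086e-4)/ln(7.6086e-4/1.7241e-3) = ln(0.352075)/ln(0.441309) ≈ 1.2762.
Then |x_8 − x*| ≈ |x_7 − x*|·(|x_7 − x*|/|x_6 − x*|)^p = 2.6788e-4·(0.352075)^1.2762 = 2.6788e-4·0.263886 ≈ 7.069e-05.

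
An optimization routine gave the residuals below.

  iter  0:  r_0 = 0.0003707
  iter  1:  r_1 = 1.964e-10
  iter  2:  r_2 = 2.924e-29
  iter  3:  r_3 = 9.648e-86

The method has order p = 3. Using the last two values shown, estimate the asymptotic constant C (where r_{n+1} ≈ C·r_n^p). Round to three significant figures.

C ≈ r_3 / r_2^3
  = 9.648e-86 / (2.924e-29)^3
  = 9.648e-86 / 2.49995e-86 ≈ 3.8593

3.86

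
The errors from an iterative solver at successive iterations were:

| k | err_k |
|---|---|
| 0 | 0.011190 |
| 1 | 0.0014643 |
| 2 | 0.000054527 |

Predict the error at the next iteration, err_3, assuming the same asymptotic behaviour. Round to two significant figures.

First estimate the order: p ≈ ln(err_2/err_1) / ln(err_1/err_0) = ln(0.000054527/0.0014643)/ln(0.0014643/0.011190) = ln(0.0372376)/ln(0.130858) ≈ 1.6180.
Then err_3 ≈ err_2·(err_2/err_1)^p = 0.000054527·(0.0372376)^1.6180 = 0.000054527·0.00487358 ≈ 2.657e-07.

2.7e-7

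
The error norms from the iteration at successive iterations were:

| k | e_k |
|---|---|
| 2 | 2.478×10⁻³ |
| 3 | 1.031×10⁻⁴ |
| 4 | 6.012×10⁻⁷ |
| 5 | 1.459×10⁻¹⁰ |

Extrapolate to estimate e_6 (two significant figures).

2.1e-16

First estimate the order: p ≈ ln(e_5/e_4) / ln(e_4/e_3) = ln(1.459×10⁻¹⁰/6.012×10⁻⁷)/ln(6.012×10⁻⁷/1.031×10⁻⁴) = ln(0.000242681)/ln(0.00583123) ≈ 1.6180.
Then e_6 ≈ e_5·(e_5/e_4)^p = 1.459×10⁻¹⁰·(0.000242681)^1.6180 = 1.459×10⁻¹⁰·1.41575e-06 ≈ 2.066e-16.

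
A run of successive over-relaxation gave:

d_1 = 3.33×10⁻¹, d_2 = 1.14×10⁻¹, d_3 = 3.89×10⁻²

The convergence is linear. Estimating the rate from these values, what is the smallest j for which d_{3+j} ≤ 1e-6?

Rate ρ ≈ d_3/d_2 = 3.89×10⁻²/1.14×10⁻¹ = 0.3412.
After j more steps, d_{3+j} ≈ 3.89×10⁻²·ρ^j; need ρ^j ≤ 1e-6/3.89×10⁻² = 2.57069e-05.
j ≥ ln(2.57069e-05)/ln(0.3412) = -10.5688/-1.07529 = 9.829.
So 10 more iterations are needed.

10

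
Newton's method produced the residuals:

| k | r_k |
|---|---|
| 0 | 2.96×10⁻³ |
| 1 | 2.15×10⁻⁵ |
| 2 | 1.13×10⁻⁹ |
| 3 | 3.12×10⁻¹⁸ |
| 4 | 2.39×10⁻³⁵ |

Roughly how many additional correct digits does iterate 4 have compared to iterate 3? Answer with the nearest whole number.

Digits gained ≈ log₁₀(r_3/r_4) = log₁₀(3.12×10⁻¹⁸/2.39×10⁻³⁵) = log₁₀(1.30544e+17) ≈ 17.116.

17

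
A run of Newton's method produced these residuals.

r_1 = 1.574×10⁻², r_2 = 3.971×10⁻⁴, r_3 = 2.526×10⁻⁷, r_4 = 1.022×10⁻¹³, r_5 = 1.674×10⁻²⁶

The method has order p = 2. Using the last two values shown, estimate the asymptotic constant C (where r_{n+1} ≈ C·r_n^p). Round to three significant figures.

C ≈ r_5 / r_4^2
  = 1.674×10⁻²⁶ / (1.022×10⁻¹³)^2
  = 1.674×10⁻²⁶ / 1.04448e-26 ≈ 1.6027

1.60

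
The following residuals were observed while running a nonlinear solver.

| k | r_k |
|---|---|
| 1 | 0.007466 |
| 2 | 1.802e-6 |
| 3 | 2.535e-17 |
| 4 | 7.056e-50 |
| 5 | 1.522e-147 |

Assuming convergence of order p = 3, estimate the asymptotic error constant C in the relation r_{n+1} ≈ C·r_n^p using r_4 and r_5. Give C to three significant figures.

C ≈ r_5 / r_4^3
  = 1.522e-147 / (7.056e-50)^3
  = 1.522e-147 / 3.51298e-148 ≈ 4.3325

4.33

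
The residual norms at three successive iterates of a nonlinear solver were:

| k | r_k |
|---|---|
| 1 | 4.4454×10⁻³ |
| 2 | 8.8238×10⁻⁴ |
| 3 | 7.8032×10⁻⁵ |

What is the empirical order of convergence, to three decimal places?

p ≈ ln(r_3/r_2) / ln(r_2/r_1)
  = ln(7.8032×10⁻⁵/8.8238×10⁻⁴) / ln(8.8238×10⁻⁴/4.4454×10⁻³)
  = ln(0.0884336) / ln(0.198493)
  = -2.425503 / -1.617001 ≈ 1.500001

1.500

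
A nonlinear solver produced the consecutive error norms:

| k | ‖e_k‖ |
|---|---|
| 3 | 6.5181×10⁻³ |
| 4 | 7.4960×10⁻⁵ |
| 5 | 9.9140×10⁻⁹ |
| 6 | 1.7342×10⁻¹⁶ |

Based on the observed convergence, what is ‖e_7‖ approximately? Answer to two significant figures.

5.3e-32

First estimate the order: p ≈ ln(‖e_6‖/‖e_5‖) / ln(‖e_5‖/‖e_4‖) = ln(1.7342×10⁻¹⁶/9.9140×10⁻⁹)/ln(9.9140×10⁻⁹/7.4960×10⁻⁵) = ln(1.74924e-08)/ln(0.000132257) ≈ 2.0000.
Then ‖e_7‖ ≈ ‖e_6‖·(‖e_6‖/‖e_5‖)^p = 1.7342×10⁻¹⁶·(1.74924e-08)^2.0000 = 1.7342×10⁻¹⁶·3.05984e-16 ≈ 5.306e-32.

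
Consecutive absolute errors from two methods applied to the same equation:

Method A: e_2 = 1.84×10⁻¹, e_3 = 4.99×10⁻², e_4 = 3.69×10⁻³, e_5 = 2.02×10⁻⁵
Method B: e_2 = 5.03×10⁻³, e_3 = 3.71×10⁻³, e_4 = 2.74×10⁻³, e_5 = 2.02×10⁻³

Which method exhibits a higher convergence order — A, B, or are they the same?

Method A: p ≈ ln(2.02×10⁻⁵/3.69×10⁻³)/ln(3.69×10⁻³/4.99×10⁻²) ≈ 2.00.
Method B: p ≈ ln(2.02×10⁻³/2.74×10⁻³)/ln(2.74×10⁻³/3.71×10⁻³) ≈ 1.01.
Method A has the higher order (≈2.0 vs ≈1.0).

A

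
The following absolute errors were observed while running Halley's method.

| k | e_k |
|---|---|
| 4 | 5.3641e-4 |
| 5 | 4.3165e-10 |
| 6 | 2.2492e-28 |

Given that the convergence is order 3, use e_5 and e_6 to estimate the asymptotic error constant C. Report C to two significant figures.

C ≈ e_6 / e_5^3
  = 2.2492e-28 / (4.3165e-10)^3
  = 2.2492e-28 / 8.04258e-29 ≈ 2.7966

2.8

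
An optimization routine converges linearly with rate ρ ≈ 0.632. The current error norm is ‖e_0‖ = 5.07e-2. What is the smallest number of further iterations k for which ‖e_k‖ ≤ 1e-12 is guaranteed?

After k steps, ‖e_k‖ ≈ 5.07e-2·0.632^k.
Need 0.632^k ≤ 1e-12/5.07e-2 = 1.97239e-11.
k ≥ ln(1.97239e-11)/ln(0.632) = -24.6492/-0.45887 = 53.717.
Smallest integer k = 54.

54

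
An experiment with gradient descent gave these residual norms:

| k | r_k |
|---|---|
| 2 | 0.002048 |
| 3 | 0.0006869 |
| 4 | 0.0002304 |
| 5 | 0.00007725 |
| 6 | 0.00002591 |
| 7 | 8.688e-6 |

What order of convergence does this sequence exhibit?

1

Consecutive ratios: r_7/r_6 = 8.688e-6/0.00002591 = 0.335315, r_6/r_5 = 0.00002591/0.00007725 = 0.335405.
p ≈ ln(0.335315)/ln(0.335405) = -1.0927/-1.0924 ≈ 1.00.
So the convergence is linear (order 1).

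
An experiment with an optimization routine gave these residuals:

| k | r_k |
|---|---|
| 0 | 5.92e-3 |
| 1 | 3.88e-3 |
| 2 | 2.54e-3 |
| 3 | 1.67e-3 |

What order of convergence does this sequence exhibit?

1

Consecutive ratios: r_3/r_2 = 1.67e-3/2.54e-3 = 0.65748, r_2/r_1 = 2.54e-3/3.88e-3 = 0.654639.
p ≈ ln(0.65748)/ln(0.654639) = -0.4193/-0.4237 ≈ 0.99.
So the convergence is linear (order 1).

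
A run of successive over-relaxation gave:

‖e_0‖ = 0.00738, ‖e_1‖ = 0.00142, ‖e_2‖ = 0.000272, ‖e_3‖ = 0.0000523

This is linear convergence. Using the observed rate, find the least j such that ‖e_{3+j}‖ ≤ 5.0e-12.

Rate ρ ≈ ‖e_3‖/‖e_2‖ = 0.0000523/0.000272 = 0.1923.
After j more steps, ‖e_{3+j}‖ ≈ 0.0000523·ρ^j; need ρ^j ≤ 5.0e-12/0.0000523 = 9.56023e-08.
j ≥ ln(9.56023e-08)/ln(0.1923) = -16.1631/-1.64870 = 9.804.
So 10 more iterations are needed.

10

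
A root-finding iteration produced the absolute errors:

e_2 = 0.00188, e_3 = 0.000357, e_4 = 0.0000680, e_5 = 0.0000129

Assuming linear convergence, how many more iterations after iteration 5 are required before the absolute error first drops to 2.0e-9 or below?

Rate ρ ≈ e_5/e_4 = 0.0000129/0.0000680 = 0.1897.
After j more steps, e_{5+j} ≈ 0.0000129·ρ^j; need ρ^j ≤ 2.0e-9/0.0000129 = 0.000155039.
j ≥ ln(0.000155039)/ln(0.1897) = -8.7718/-1.66231 = 5.277.
So 6 more iterations are needed.

6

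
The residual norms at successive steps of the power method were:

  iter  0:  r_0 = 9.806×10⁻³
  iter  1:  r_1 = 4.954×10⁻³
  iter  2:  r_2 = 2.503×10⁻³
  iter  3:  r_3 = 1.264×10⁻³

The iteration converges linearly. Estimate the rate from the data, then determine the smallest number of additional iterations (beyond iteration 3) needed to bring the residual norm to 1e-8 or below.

Rate ρ ≈ r_3/r_2 = 1.264×10⁻³/2.503×10⁻³ = 0.5050.
After j more steps, r_{3+j} ≈ 1.264×10⁻³·ρ^j; need ρ^j ≤ 1e-8/1.264×10⁻³ = 7.91139e-06.
j ≥ ln(7.91139e-06)/ln(0.5050) = -11.7472/-0.68320 = 17.194.
So 18 more iterations are needed.

18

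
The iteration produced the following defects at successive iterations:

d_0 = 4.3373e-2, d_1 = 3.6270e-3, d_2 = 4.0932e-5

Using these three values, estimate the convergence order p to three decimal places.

p ≈ ln(d_2/d_1) / ln(d_1/d_0)
  = ln(4.0932e-5/3.6270e-3) / ln(3.6270e-3/4.3373e-2)
  = ln(0.0112854) / ln(0.0836235)
  = -4.484245 / -2.481431 ≈ 1.807121

1.807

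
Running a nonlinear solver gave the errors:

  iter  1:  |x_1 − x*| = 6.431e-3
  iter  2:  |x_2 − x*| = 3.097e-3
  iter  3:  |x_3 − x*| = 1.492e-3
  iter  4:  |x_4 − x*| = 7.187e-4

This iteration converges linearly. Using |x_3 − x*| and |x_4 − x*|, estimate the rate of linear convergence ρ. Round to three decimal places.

0.482

ρ ≈ |x_4 − x*|/|x_3 − x*| = 7.187e-4/1.492e-3 = 0.48170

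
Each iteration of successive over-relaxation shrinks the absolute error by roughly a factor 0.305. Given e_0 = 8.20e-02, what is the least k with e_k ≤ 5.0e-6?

9

After k steps, e_k ≈ 8.20e-02·0.305^k.
Need 0.305^k ≤ 5.0e-6/8.20e-02 = 6.09756e-05.
k ≥ ln(6.09756e-05)/ln(0.305) = -9.7050/-1.18744 = 8.173.
Smallest integer k = 9.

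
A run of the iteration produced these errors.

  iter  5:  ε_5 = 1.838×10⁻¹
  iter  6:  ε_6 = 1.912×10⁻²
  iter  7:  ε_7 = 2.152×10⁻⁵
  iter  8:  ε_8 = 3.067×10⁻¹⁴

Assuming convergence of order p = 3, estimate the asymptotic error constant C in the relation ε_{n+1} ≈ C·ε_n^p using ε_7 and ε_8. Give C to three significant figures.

C ≈ ε_8 / ε_7^3
  = 3.067×10⁻¹⁴ / (2.152×10⁻⁵)^3
  = 3.067×10⁻¹⁴ / 9.96614e-15 ≈ 3.0774

3.08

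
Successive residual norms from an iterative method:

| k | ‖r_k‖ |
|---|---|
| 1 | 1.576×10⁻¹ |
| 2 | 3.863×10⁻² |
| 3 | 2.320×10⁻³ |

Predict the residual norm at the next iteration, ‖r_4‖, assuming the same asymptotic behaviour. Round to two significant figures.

8.4e-6

First estimate the order: p ≈ ln(‖r_3‖/‖r_2‖) / ln(‖r_2‖/‖r_1‖) = ln(2.320×10⁻³/3.863×10⁻²)/ln(3.863×10⁻²/1.576×10⁻¹) = ln(0.060057)/ln(0.245114) ≈ 2.0003.
Then ‖r_4‖ ≈ ‖r_3‖·(‖r_3‖/‖r_2‖)^p = 2.320×10⁻³·(0.060057)^2.0003 = 2.320×10⁻³·0.0036038 ≈ 8.361e-06.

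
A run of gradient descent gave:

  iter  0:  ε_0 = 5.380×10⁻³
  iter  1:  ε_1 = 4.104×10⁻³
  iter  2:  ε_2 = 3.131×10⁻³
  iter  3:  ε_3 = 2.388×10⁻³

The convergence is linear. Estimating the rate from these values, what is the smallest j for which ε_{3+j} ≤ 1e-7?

Rate ρ ≈ ε_3/ε_2 = 2.388×10⁻³/3.131×10⁻³ = 0.7627.
After j more steps, ε_{3+j} ≈ 2.388×10⁻³·ρ^j; need ρ^j ≤ 1e-7/2.388×10⁻³ = 4.1876e-05.
j ≥ ln(4.1876e-05)/ln(0.7627) = -10.0808/-0.27089 = 37.214.
So 38 more iterations are needed.

38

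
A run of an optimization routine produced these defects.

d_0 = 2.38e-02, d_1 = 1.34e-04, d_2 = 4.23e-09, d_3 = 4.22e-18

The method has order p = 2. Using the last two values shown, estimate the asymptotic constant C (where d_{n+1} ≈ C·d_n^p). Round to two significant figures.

0.24

C ≈ d_3 / d_2^2
  = 4.22e-18 / (4.23e-09)^2
  = 4.22e-18 / 1.78929e-17 ≈ 0.23585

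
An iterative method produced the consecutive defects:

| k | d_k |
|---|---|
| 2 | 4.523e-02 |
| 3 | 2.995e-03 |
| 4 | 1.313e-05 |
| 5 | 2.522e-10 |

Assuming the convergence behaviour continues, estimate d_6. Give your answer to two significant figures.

First estimate the order: p ≈ ln(d_5/d_4) / ln(d_4/d_3) = ln(2.522e-10/1.313e-05)/ln(1.313e-05/2.995e-03) = ln(1.92079e-05)/ln(0.00438397) ≈ 2.0001.
Then d_6 ≈ d_5·(d_5/d_4)^p = 2.522e-10·(1.92079e-05)^2.0001 = 2.522e-10·3.68543e-10 ≈ 9.295e-20.

9.3e-20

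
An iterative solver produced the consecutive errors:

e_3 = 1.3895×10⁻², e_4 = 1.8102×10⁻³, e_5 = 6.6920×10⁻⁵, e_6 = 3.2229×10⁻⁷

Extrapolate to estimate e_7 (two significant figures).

First estimate the order: p ≈ ln(e_6/e_5) / ln(e_5/e_4) = ln(3.2229×10⁻⁷/6.6920×10⁻⁵)/ln(6.6920×10⁻⁵/1.8102×10⁻³) = ln(0.00481605)/ln(0.0369683) ≈ 1.6180.
Then e_7 ≈ e_6·(e_6/e_5)^p = 3.2229×10⁻⁷·(0.00481605)^1.6180 = 3.2229×10⁻⁷·0.000178071 ≈ 5.739e-11.

5.7e-11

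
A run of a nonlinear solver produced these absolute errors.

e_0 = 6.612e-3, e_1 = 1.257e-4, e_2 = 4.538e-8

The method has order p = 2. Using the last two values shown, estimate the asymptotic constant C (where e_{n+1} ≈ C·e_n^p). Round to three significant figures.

2.87

C ≈ e_2 / e_1^2
  = 4.538e-8 / (1.257e-4)^2
  = 4.538e-8 / 1.58005e-08 ≈ 2.8721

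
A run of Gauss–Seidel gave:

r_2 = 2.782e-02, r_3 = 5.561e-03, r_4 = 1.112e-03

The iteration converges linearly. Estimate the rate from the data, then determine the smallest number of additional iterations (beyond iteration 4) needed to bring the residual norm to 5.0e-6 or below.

4

Rate ρ ≈ r_4/r_3 = 1.112e-03/5.561e-03 = 0.2000.
After j more steps, r_{4+j} ≈ 1.112e-03·ρ^j; need ρ^j ≤ 5.0e-6/1.112e-03 = 0.0044964.
j ≥ ln(0.0044964)/ln(0.2000) = -5.4045/-1.60944 = 3.358.
So 4 more iterations are needed.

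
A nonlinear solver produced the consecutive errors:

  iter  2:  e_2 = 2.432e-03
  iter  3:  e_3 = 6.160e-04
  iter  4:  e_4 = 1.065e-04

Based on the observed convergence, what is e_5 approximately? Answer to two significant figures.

First estimate the order: p ≈ ln(e_4/e_3) / ln(e_3/e_2) = ln(1.065e-04/6.160e-04)/ln(6.160e-04/2.432e-03) = ln(0.17289)/ln(0.253289) ≈ 1.2781.
Then e_5 ≈ e_4·(e_4/e_3)^p = 1.065e-04·(0.17289)^1.2781 = 1.065e-04·0.106119 ≈ 1.13e-05.

1.1e-5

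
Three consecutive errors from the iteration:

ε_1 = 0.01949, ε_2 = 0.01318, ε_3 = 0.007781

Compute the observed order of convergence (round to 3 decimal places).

p ≈ ln(ε_3/ε_2) / ln(ε_2/ε_1)
  = ln(0.007781/0.01318) / ln(0.01318/0.01949)
  = ln(0.590364) / ln(0.676244)
  = -0.527016 / -0.391201 ≈ 1.347174

1.347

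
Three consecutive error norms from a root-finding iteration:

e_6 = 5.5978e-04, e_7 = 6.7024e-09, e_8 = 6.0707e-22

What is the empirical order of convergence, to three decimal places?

p ≈ ln(e_8/e_7) / ln(e_7/e_6)
  = ln(6.0707e-22/6.7024e-09) / ln(6.7024e-09/5.5978e-04)
  = ln(9.0575e-14) / ln(1.19733e-05)
  = -30.032598 / -11.332831 ≈ 2.650053

2.650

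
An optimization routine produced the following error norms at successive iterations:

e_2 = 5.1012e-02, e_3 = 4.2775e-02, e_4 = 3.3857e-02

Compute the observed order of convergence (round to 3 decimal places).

1.328

p ≈ ln(e_4/e_3) / ln(e_3/e_2)
  = ln(3.3857e-02/4.2775e-02) / ln(4.2775e-02/5.1012e-02)
  = ln(0.791514) / ln(0.838528)
  = -0.233808 / -0.176107 ≈ 1.327647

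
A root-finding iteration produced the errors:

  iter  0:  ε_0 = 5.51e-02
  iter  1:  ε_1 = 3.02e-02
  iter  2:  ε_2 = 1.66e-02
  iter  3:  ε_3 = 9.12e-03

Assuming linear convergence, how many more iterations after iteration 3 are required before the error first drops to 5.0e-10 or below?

Rate ρ ≈ ε_3/ε_2 = 9.12e-03/1.66e-02 = 0.5494.
After j more steps, ε_{3+j} ≈ 9.12e-03·ρ^j; need ρ^j ≤ 5.0e-10/9.12e-03 = 5.48246e-08.
j ≥ ln(5.48246e-08)/ln(0.5494) = -16.7191/-0.59893 = 27.915.
So 28 more iterations are needed.

28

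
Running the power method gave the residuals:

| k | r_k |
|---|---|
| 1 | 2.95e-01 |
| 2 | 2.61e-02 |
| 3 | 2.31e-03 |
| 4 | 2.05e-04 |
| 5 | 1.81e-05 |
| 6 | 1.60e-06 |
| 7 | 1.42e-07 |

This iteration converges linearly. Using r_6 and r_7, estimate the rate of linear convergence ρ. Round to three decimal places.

0.089

ρ ≈ r_7/r_6 = 1.42e-07/1.60e-06 = 0.08875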